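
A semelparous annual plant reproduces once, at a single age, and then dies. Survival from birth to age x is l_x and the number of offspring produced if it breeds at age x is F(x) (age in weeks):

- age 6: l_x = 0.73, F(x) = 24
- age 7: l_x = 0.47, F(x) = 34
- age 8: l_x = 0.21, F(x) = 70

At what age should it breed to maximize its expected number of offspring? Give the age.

Expected offspring if breeding at age x = l_x × F(x):
  age 6: 0.73 × 24 = 17.520
  age 7: 0.47 × 34 = 15.980
  age 8: 0.21 × 70 = 14.700
Maximum at age 6 (17.520).

6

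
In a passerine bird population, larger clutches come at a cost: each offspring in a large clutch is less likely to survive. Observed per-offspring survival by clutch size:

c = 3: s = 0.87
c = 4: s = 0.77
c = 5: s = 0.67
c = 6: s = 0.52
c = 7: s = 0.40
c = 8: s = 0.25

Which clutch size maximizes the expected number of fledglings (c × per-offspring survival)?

5

Expected fledglings = c × s(c):
  c=3: 3 × 0.87 = 2.610
  c=4: 4 × 0.77 = 3.080
  c=5: 5 × 0.67 = 3.350
  c=6: 6 × 0.52 = 3.120
  c=7: 7 × 0.40 = 2.800
  c=8: 8 × 0.25 = 2.000
Maximum at c = 5 (3.350 fledglings).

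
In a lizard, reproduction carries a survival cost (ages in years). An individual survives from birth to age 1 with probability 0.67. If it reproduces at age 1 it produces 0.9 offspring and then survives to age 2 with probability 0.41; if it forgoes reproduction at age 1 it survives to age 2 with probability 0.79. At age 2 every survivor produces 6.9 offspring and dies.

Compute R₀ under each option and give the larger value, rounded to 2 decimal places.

3.65

breed at age 1: R₀ = 0.67 × (0.9 + 0.41 × 6.9) = 0.67 × 3.7290 = 2.4984
delay to age 2: R₀ = 0.67 × (0.79 × 6.9) = 0.67 × 5.4510 = 3.6522
Higher: delay to age 2 (3.6522).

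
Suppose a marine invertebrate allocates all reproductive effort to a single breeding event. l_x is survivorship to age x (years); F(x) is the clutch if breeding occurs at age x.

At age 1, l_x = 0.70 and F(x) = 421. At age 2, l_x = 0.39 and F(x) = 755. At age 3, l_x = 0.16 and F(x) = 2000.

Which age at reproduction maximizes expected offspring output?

3

Expected offspring if breeding at age x = l_x × F(x):
  age 1: 0.70 × 421 = 294.700
  age 2: 0.39 × 755 = 294.450
  age 3: 0.16 × 2000 = 320.000
Maximum at age 3 (320.000).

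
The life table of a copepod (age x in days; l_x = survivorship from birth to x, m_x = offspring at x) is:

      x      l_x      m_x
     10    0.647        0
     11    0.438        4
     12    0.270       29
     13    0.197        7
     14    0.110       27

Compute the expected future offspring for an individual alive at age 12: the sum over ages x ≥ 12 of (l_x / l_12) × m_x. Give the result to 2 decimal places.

l_12 = 0.270. Conditional survival from age 12 to x is l_x / l_12.
  x=12: (0.270/0.270) × 29 = 29.0000
  x=13: (0.197/0.270) × 7 = 5.1074
  x=14: (0.110/0.270) × 27 = 11.0000
Sum = 29.0000 + 5.1074 + 11.0000 = 45.1074

45.11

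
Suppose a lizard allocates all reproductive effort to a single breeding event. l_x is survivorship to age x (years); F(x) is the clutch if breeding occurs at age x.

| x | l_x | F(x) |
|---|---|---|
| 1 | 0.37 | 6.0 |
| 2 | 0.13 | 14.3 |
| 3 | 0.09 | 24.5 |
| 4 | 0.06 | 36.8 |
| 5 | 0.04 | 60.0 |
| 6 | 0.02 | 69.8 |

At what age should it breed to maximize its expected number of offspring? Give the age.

Expected offspring if breeding at age x = l_x × F(x):
  age 1: 0.37 × 6.0 = 2.220
  age 2: 0.13 × 14.3 = 1.859
  age 3: 0.09 × 24.5 = 2.205
  age 4: 0.06 × 36.8 = 2.208
  age 5: 0.04 × 60.0 = 2.400
  age 6: 0.02 × 69.8 = 1.396
Maximum at age 5 (2.400).

5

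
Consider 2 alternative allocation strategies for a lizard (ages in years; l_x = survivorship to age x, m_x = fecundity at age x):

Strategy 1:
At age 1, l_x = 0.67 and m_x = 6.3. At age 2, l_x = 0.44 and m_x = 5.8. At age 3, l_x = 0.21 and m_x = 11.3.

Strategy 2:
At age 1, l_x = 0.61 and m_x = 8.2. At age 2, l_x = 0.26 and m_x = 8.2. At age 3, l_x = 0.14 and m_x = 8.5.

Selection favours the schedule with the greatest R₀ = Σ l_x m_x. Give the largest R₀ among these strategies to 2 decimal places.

9.15

Strategy 1: R₀ = 0.67×6.3 + 0.44×5.8 + 0.21×11.3 = 9.1460
Strategy 2: R₀ = 0.61×8.2 + 0.26×8.2 + 0.14×8.5 = 8.3240
Highest R₀: strategy 1 with 9.1460.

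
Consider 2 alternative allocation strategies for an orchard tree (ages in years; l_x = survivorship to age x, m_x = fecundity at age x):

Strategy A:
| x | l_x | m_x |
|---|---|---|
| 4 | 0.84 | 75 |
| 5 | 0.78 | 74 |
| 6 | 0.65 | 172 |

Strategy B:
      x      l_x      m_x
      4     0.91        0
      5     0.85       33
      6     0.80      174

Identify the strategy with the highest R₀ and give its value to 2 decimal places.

Strategy A: R₀ = 0.84×75 + 0.78×74 + 0.65×172 = 232.5200
Strategy B: R₀ = 0.91×0 + 0.85×33 + 0.80×174 = 167.2500
Highest R₀: strategy A with 232.5200.

232.52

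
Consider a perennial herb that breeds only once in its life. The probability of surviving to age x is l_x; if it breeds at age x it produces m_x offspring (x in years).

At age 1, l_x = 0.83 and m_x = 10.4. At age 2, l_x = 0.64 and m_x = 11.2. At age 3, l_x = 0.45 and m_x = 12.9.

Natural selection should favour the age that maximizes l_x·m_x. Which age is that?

1

Expected offspring if breeding at age x = l_x × m_x:
  age 1: 0.83 × 10.4 = 8.632
  age 2: 0.64 × 11.2 = 7.168
  age 3: 0.45 × 12.9 = 5.805
Maximum at age 1 (8.632).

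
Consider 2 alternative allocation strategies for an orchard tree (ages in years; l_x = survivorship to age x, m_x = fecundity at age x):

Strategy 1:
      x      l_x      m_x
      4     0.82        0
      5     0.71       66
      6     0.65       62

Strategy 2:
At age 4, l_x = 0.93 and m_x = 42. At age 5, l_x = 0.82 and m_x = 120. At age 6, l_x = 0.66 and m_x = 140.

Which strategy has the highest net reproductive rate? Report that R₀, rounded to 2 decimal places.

Strategy 1: R₀ = 0.82×0 + 0.71×66 + 0.65×62 = 87.1600
Strategy 2: R₀ = 0.93×42 + 0.82×120 + 0.66×140 = 229.8600
Highest R₀: strategy 2 with 229.8600.

229.86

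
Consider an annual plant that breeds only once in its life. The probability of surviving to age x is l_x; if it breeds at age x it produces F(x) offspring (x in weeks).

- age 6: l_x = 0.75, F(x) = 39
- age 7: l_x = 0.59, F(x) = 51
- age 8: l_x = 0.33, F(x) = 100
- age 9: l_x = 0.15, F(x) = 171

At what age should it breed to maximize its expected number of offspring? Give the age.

8

Expected offspring if breeding at age x = l_x × F(x):
  age 6: 0.75 × 39 = 29.250
  age 7: 0.59 × 51 = 30.090
  age 8: 0.33 × 100 = 33.000
  age 9: 0.15 × 171 = 25.650
Maximum at age 8 (33.000).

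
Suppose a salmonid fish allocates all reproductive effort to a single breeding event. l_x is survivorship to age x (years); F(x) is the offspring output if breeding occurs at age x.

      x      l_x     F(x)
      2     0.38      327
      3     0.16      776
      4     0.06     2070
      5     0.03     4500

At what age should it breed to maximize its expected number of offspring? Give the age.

5

Expected offspring if breeding at age x = l_x × F(x):
  age 2: 0.38 × 327 = 124.260
  age 3: 0.16 × 776 = 124.160
  age 4: 0.06 × 2070 = 124.200
  age 5: 0.03 × 4500 = 135.000
Maximum at age 5 (135.000).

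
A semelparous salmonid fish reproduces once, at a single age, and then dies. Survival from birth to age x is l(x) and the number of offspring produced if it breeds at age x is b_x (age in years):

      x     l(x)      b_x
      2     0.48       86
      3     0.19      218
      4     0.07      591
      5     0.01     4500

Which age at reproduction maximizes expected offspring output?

Expected offspring if breeding at age x = l(x) × b_x:
  age 2: 0.48 × 86 = 41.280
  age 3: 0.19 × 218 = 41.420
  age 4: 0.07 × 591 = 41.370
  age 5: 0.01 × 4500 = 45.000
Maximum at age 5 (45.000).

5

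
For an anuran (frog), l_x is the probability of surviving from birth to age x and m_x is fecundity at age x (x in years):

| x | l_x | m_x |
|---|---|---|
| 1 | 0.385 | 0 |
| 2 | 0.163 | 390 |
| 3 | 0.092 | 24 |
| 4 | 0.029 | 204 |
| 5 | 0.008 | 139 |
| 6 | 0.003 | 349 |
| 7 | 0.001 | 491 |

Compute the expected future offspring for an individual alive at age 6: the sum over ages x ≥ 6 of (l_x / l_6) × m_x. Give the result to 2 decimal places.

l_6 = 0.003. Conditional survival from age 6 to x is l_x / l_6.
  x=6: (0.003/0.003) × 349 = 349.0000
  x=7: (0.001/0.003) × 491 = 163.6667
Sum = 349.0000 + 163.6667 = 512.6667

512.67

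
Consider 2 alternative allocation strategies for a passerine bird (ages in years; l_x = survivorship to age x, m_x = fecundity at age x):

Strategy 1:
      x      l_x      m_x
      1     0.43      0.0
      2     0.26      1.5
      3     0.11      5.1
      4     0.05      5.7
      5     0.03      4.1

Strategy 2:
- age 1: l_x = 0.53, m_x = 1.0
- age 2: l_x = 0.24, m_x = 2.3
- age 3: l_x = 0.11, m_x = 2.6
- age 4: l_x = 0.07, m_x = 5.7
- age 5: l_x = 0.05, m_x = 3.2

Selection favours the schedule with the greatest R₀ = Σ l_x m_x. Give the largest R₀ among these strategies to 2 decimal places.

1.93

Strategy 1: R₀ = 0.43×0.0 + 0.26×1.5 + 0.11×5.1 + 0.05×5.7 + 0.03×4.1 = 1.3590
Strategy 2: R₀ = 0.53×1.0 + 0.24×2.3 + 0.11×2.6 + 0.07×5.7 + 0.05×3.2 = 1.9270
Highest R₀: strategy 2 with 1.9270.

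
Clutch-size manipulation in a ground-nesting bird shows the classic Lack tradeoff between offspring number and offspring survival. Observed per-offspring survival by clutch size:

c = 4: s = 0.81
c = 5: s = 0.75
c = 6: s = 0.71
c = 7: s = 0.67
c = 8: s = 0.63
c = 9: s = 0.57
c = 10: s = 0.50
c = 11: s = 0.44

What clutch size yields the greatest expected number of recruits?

9

Expected recruits = c × s(c):
  c=4: 4 × 0.81 = 3.240
  c=5: 5 × 0.75 = 3.750
  c=6: 6 × 0.71 = 4.260
  c=7: 7 × 0.67 = 4.690
  c=8: 8 × 0.63 = 5.040
  c=9: 9 × 0.57 = 5.130
  c=10: 10 × 0.50 = 5.000
  c=11: 11 × 0.44 = 4.840
Maximum at c = 9 (5.130 recruits).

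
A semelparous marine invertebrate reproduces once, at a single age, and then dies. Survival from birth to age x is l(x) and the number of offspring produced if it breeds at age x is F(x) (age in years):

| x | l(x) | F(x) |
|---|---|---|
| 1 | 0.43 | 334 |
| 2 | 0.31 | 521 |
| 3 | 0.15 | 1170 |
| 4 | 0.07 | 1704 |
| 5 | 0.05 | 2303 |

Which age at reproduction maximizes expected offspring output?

3

Expected offspring if breeding at age x = l(x) × F(x):
  age 1: 0.43 × 334 = 143.620
  age 2: 0.31 × 521 = 161.510
  age 3: 0.15 × 1170 = 175.500
  age 4: 0.07 × 1704 = 119.280
  age 5: 0.05 × 2303 = 115.150
Maximum at age 3 (175.500).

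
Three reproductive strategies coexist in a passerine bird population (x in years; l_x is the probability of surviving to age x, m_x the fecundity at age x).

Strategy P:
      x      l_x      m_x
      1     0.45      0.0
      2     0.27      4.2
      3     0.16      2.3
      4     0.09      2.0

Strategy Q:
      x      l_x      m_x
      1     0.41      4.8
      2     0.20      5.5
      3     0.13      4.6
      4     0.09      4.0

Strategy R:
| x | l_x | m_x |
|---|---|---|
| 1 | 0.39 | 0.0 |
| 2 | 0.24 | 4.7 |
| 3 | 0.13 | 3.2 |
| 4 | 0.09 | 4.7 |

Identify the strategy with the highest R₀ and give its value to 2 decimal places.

4.03

Strategy P: R₀ = 0.45×0.0 + 0.27×4.2 + 0.16×2.3 + 0.09×2.0 = 1.6820
Strategy Q: R₀ = 0.41×4.8 + 0.20×5.5 + 0.13×4.6 + 0.09×4.0 = 4.0260
Strategy R: R₀ = 0.39×0.0 + 0.24×4.7 + 0.13×3.2 + 0.09×4.7 = 1.9670
Highest R₀: strategy Q with 4.0260.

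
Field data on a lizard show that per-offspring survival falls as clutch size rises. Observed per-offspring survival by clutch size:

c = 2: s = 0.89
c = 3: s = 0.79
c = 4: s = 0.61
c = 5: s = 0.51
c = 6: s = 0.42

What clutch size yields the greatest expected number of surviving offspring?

Expected surviving offspring = c × s(c):
  c=2: 2 × 0.89 = 1.780
  c=3: 3 × 0.79 = 2.370
  c=4: 4 × 0.61 = 2.440
  c=5: 5 × 0.51 = 2.550
  c=6: 6 × 0.42 = 2.520
Maximum at c = 5 (2.550 surviving offspring).

5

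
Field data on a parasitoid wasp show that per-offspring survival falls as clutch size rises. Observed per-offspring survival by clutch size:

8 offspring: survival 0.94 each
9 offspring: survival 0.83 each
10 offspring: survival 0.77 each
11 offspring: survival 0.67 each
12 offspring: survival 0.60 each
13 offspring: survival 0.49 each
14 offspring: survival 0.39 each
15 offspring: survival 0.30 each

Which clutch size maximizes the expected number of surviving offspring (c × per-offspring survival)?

Expected surviving offspring = c × s(c):
  c=8: 8 × 0.94 = 7.520
  c=9: 9 × 0.83 = 7.470
  c=10: 10 × 0.77 = 7.700
  c=11: 11 × 0.67 = 7.370
  c=12: 12 × 0.60 = 7.200
  c=13: 13 × 0.49 = 6.370
  c=14: 14 × 0.39 = 5.460
  c=15: 15 × 0.30 = 4.500
Maximum at c = 10 (7.700 surviving offspring).

10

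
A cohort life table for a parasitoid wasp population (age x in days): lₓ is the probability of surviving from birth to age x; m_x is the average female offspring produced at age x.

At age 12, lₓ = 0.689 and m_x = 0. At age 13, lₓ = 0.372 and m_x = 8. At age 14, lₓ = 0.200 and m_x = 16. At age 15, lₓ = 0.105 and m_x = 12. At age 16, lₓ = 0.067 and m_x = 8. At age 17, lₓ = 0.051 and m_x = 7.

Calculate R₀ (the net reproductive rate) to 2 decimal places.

8.33

R₀ = Σ lₓ m_x:
  age 12: 0.689 × 0 = 0.0000
  age 13: 0.372 × 8 = 2.9760
  age 14: 0.200 × 16 = 3.2000
  age 15: 0.105 × 12 = 1.2600
  age 16: 0.067 × 8 = 0.5360
  age 17: 0.051 × 7 = 0.3570
R₀ = 0.0000 + 2.9760 + 3.2000 + 1.2600 + 0.5360 + 0.3570 = 8.3290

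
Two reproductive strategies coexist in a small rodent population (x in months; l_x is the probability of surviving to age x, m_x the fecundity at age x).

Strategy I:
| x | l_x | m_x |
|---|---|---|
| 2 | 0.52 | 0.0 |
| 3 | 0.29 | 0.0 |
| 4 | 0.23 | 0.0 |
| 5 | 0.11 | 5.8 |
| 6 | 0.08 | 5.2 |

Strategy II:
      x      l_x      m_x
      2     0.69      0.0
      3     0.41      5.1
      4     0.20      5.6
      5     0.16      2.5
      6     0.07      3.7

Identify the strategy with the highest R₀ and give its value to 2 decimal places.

3.87

Strategy I: R₀ = 0.52×0.0 + 0.29×0.0 + 0.23×0.0 + 0.11×5.8 + 0.08×5.2 = 1.0540
Strategy II: R₀ = 0.69×0.0 + 0.41×5.1 + 0.20×5.6 + 0.16×2.5 + 0.07×3.7 = 3.8700
Highest R₀: strategy II with 3.8700.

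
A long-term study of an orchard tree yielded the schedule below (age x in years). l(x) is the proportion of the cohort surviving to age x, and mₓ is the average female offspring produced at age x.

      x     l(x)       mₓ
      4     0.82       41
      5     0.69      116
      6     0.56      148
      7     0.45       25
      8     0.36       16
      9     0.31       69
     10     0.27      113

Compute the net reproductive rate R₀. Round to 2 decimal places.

R₀ = Σ l(x) mₓ:
  age 4: 0.82 × 41 = 33.6200
  age 5: 0.69 × 116 = 80.0400
  age 6: 0.56 × 148 = 82.8800
  age 7: 0.45 × 25 = 11.2500
  age 8: 0.36 × 16 = 5.7600
  age 9: 0.31 × 69 = 21.3900
  age 10: 0.27 × 113 = 30.5100
R₀ = 33.6200 + 80.0400 + 82.8800 + 11.2500 + 5.7600 + 21.3900 + 30.5100 = 265.4500

265.45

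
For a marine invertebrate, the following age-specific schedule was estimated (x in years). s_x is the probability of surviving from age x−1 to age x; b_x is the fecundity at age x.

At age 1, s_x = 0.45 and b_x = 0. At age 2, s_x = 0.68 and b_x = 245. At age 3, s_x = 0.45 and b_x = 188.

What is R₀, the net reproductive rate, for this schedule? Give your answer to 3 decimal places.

Survivorship from birth: l_x = s_1·s_2·…·s_x.
  l_1 = 0.45000
  l_2 = 0.30600
  l_3 = 0.13770
R₀ = Σ l_x b_x:
  age 1: 0.45000 × 0 = 0.0000
  age 2: 0.30600 × 245 = 74.9700
  age 3: 0.13770 × 188 = 25.8876
R₀ = 0.0000 + 74.9700 + 25.8876 = 100.8576

100.858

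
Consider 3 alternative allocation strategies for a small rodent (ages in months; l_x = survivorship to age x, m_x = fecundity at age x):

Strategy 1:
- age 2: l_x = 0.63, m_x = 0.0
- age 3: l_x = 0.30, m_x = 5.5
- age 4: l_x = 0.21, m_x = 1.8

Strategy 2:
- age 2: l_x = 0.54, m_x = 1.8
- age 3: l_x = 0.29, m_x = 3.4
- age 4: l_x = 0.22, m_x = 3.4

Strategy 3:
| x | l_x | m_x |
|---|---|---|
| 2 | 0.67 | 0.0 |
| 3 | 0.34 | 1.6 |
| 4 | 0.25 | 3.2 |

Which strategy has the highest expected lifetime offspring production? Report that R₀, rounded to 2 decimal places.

2.71

Strategy 1: R₀ = 0.63×0.0 + 0.30×5.5 + 0.21×1.8 = 2.0280
Strategy 2: R₀ = 0.54×1.8 + 0.29×3.4 + 0.22×3.4 = 2.7060
Strategy 3: R₀ = 0.67×0.0 + 0.34×1.6 + 0.25×3.2 = 1.3440
Highest R₀: strategy 2 with 2.7060.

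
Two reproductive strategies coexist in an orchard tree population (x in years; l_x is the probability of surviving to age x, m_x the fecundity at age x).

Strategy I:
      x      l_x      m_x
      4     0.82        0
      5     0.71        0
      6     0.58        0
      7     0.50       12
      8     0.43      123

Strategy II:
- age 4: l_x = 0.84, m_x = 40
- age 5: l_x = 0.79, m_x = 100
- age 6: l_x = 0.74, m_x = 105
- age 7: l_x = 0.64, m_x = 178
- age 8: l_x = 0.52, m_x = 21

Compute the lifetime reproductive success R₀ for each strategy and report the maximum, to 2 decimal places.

315.14

Strategy I: R₀ = 0.82×0 + 0.71×0 + 0.58×0 + 0.50×12 + 0.43×123 = 58.8900
Strategy II: R₀ = 0.84×40 + 0.79×100 + 0.74×105 + 0.64×178 + 0.52×21 = 315.1400
Highest R₀: strategy II with 315.1400.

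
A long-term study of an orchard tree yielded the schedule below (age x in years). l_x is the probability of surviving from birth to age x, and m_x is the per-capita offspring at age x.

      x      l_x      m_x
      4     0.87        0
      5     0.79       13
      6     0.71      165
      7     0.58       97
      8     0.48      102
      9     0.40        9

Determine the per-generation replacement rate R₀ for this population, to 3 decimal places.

R₀ = Σ l_x m_x:
  age 4: 0.87 × 0 = 0.0000
  age 5: 0.79 × 13 = 10.2700
  age 6: 0.71 × 165 = 117.1500
  age 7: 0.58 × 97 = 56.2600
  age 8: 0.48 × 102 = 48.9600
  age 9: 0.40 × 9 = 3.6000
R₀ = 0.0000 + 10.2700 + 117.1500 + 56.2600 + 48.9600 + 3.6000 = 236.2400

236.240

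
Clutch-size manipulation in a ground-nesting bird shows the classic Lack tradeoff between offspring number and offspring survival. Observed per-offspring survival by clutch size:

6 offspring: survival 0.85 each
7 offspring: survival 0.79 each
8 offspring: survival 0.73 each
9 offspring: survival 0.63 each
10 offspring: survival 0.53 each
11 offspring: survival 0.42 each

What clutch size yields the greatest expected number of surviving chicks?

8

Expected surviving chicks = c × s(c):
  c=6: 6 × 0.85 = 5.100
  c=7: 7 × 0.79 = 5.530
  c=8: 8 × 0.73 = 5.840
  c=9: 9 × 0.63 = 5.670
  c=10: 10 × 0.53 = 5.300
  c=11: 11 × 0.42 = 4.620
Maximum at c = 8 (5.840 surviving chicks).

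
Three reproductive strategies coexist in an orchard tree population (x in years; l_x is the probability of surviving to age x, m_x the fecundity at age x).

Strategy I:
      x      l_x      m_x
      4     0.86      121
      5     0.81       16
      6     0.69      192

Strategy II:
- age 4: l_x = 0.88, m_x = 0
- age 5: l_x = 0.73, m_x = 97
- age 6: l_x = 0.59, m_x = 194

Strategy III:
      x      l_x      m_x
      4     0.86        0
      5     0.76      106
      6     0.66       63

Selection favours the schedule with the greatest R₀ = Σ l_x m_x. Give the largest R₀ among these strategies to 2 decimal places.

Strategy I: R₀ = 0.86×121 + 0.81×16 + 0.69×192 = 249.5000
Strategy II: R₀ = 0.88×0 + 0.73×97 + 0.59×194 = 185.2700
Strategy III: R₀ = 0.86×0 + 0.76×106 + 0.66×63 = 122.1400
Highest R₀: strategy I with 249.5000.

249.50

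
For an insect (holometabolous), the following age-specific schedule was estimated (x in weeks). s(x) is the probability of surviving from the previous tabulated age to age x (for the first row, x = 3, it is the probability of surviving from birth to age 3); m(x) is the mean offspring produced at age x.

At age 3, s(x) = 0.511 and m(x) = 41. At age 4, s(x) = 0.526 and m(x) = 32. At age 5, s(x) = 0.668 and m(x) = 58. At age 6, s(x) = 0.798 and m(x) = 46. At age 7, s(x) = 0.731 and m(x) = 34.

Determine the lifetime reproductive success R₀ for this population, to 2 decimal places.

Survivorship from birth: l_x = s_3·s_4·…·s_x.
  l_3 = 0.51100
  l_4 = 0.26879
  l_5 = 0.17955
  l_6 = 0.14328
  l_7 = 0.10474
R₀ = Σ l_x m(x):
  age 3: 0.51100 × 41 = 20.9510
  age 4: 0.26879 × 32 = 8.6013
  age 5: 0.17955 × 58 = 10.4139
  age 6: 0.14328 × 46 = 6.5909
  age 7: 0.10474 × 34 = 3.5612
R₀ = 20.9510 + 8.6013 + 10.4139 + 6.5909 + 3.5612 = 50.1182

50.12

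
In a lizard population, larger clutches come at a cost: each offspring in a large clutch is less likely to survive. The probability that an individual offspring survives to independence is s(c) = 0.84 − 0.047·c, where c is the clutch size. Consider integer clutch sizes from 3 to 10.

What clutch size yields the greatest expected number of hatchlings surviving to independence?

Expected hatchlings surviving to independence = c × s(c):
  c=3: 3 × 0.699 = 2.097
  c=4: 4 × 0.652 = 2.608
  c=5: 5 × 0.605 = 3.025
  c=6: 6 × 0.558 = 3.348
  c=7: 7 × 0.511 = 3.577
  c=8: 8 × 0.464 = 3.712
  c=9: 9 × 0.417 = 3.753
  c=10: 10 × 0.370 = 3.700
Maximum at c = 9 (3.753 hatchlings surviving to independence).

9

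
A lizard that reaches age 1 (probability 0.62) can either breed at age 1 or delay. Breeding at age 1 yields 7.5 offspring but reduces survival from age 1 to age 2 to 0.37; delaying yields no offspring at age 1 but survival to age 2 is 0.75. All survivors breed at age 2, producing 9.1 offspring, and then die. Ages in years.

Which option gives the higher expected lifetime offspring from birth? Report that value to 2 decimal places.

6.74

breed at age 1: R₀ = 0.62 × (7.5 + 0.37 × 9.1) = 0.62 × 10.8670 = 6.7375
delay to age 2: R₀ = 0.62 × (0.75 × 9.1) = 0.62 × 6.8250 = 4.2315
Higher: breed at age 1 (6.7375).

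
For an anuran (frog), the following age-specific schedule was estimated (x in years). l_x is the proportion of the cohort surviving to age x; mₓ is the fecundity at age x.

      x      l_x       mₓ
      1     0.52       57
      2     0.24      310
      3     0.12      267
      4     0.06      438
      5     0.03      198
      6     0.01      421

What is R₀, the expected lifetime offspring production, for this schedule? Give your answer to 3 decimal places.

172.510

R₀ = Σ l_x mₓ:
  age 1: 0.52 × 57 = 29.6400
  age 2: 0.24 × 310 = 74.4000
  age 3: 0.12 × 267 = 32.0400
  age 4: 0.06 × 438 = 26.2800
  age 5: 0.03 × 198 = 5.9400
  age 6: 0.01 × 421 = 4.2100
R₀ = 29.6400 + 74.4000 + 32.0400 + 26.2800 + 5.9400 + 4.2100 = 172.5100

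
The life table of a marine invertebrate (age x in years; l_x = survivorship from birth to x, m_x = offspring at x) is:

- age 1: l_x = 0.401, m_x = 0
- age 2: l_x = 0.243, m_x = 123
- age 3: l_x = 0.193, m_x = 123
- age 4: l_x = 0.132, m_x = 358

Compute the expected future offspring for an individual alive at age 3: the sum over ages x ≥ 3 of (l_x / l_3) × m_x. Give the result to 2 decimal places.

l_3 = 0.193. Conditional survival from age 3 to x is l_x / l_3.
  x=3: (0.193/0.193) × 123 = 123.0000
  x=4: (0.132/0.193) × 358 = 244.8497
Sum = 123.0000 + 244.8497 = 367.8497

367.85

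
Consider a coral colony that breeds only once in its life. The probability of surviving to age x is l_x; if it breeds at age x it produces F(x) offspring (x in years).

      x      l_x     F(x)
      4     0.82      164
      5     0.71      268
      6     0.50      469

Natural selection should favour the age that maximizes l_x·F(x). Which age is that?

Expected offspring if breeding at age x = l_x × F(x):
  age 4: 0.82 × 164 = 134.480
  age 5: 0.71 × 268 = 190.280
  age 6: 0.50 × 469 = 234.500
Maximum at age 6 (234.500).

6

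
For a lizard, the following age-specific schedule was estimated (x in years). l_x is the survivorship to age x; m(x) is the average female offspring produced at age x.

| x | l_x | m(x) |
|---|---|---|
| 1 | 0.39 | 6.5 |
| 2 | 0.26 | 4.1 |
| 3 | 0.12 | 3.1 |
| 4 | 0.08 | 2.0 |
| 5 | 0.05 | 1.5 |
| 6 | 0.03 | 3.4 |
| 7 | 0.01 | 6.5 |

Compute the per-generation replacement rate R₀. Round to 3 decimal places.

4.375

R₀ = Σ l_x m(x):
  age 1: 0.39 × 6.5 = 2.5350
  age 2: 0.26 × 4.1 = 1.0660
  age 3: 0.12 × 3.1 = 0.3720
  age 4: 0.08 × 2.0 = 0.1600
  age 5: 0.05 × 1.5 = 0.0750
  age 6: 0.03 × 3.4 = 0.1020
  age 7: 0.01 × 6.5 = 0.0650
R₀ = 2.5350 + 1.0660 + 0.3720 + 0.1600 + 0.0750 + 0.1020 + 0.0650 = 4.3750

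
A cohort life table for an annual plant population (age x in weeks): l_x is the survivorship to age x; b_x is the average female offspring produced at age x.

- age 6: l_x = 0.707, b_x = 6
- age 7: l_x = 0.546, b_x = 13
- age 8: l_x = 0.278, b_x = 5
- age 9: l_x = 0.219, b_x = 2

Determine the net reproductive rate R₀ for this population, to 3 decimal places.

13.168

R₀ = Σ l_x b_x:
  age 6: 0.707 × 6 = 4.2420
  age 7: 0.546 × 13 = 7.0980
  age 8: 0.278 × 5 = 1.3900
  age 9: 0.219 × 2 = 0.4380
R₀ = 4.2420 + 7.0980 + 1.3900 + 0.4380 = 13.1680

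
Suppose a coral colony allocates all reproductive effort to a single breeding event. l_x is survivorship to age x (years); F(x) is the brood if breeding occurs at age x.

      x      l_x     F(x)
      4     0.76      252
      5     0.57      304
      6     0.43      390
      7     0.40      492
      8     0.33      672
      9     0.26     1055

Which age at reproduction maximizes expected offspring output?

Expected offspring if breeding at age x = l_x × F(x):
  age 4: 0.76 × 252 = 191.520
  age 5: 0.57 × 304 = 173.280
  age 6: 0.43 × 390 = 167.700
  age 7: 0.40 × 492 = 196.800
  age 8: 0.33 × 672 = 221.760
  age 9: 0.26 × 1055 = 274.300
Maximum at age 9 (274.300).

9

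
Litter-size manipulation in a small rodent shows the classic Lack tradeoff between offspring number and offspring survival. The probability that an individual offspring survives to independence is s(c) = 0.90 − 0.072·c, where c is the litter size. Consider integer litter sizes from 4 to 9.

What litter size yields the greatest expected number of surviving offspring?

6

Expected surviving offspring = c × s(c):
  c=4: 4 × 0.612 = 2.448
  c=5: 5 × 0.540 = 2.700
  c=6: 6 × 0.468 = 2.808
  c=7: 7 × 0.396 = 2.772
  c=8: 8 × 0.324 = 2.592
  c=9: 9 × 0.252 = 2.268
Maximum at c = 6 (2.808 surviving offspring).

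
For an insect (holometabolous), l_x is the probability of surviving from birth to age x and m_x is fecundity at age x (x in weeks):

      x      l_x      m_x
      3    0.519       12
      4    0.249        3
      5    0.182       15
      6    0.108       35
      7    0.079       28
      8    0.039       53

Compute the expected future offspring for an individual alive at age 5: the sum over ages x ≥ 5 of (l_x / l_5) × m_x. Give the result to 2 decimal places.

l_5 = 0.182. Conditional survival from age 5 to x is l_x / l_5.
  x=5: (0.182/0.182) × 15 = 15.0000
  x=6: (0.108/0.182) × 35 = 20.7692
  x=7: (0.079/0.182) × 28 = 12.1538
  x=8: (0.039/0.182) × 53 = 11.3571
Sum = 15.0000 + 20.7692 + 12.1538 + 11.3571 = 59.2802

59.28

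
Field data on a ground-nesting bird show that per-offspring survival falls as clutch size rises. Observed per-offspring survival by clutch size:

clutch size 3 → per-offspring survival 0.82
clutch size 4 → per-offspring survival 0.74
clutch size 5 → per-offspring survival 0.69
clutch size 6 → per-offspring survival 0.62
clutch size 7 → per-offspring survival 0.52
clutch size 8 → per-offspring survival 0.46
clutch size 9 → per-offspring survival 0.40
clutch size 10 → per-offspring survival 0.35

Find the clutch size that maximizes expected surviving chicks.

Expected surviving chicks = c × s(c):
  c=3: 3 × 0.82 = 2.460
  c=4: 4 × 0.74 = 2.960
  c=5: 5 × 0.69 = 3.450
  c=6: 6 × 0.62 = 3.720
  c=7: 7 × 0.52 = 3.640
  c=8: 8 × 0.46 = 3.680
  c=9: 9 × 0.40 = 3.600
  c=10: 10 × 0.35 = 3.500
Maximum at c = 6 (3.720 surviving chicks).

6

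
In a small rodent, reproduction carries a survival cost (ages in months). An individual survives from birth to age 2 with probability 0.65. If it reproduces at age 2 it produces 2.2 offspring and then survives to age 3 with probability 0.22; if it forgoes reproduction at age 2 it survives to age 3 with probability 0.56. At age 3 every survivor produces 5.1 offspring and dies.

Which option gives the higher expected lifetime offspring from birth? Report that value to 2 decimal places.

2.16

breed at age 2: R₀ = 0.65 × (2.2 + 0.22 × 5.1) = 0.65 × 3.3220 = 2.1593
delay to age 3: R₀ = 0.65 × (0.56 × 5.1) = 0.65 × 2.8560 = 1.8564
Higher: breed at age 2 (2.1593).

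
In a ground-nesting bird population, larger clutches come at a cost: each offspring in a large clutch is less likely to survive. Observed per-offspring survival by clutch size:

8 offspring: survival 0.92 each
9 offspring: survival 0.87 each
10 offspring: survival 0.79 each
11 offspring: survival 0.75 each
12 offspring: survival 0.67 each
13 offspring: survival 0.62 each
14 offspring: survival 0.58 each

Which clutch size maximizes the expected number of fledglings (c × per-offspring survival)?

Expected fledglings = c × s(c):
  c=8: 8 × 0.92 = 7.360
  c=9: 9 × 0.87 = 7.830
  c=10: 10 × 0.79 = 7.900
  c=11: 11 × 0.75 = 8.250
  c=12: 12 × 0.67 = 8.040
  c=13: 13 × 0.62 = 8.060
  c=14: 14 × 0.58 = 8.120
Maximum at c = 11 (8.250 fledglings).

11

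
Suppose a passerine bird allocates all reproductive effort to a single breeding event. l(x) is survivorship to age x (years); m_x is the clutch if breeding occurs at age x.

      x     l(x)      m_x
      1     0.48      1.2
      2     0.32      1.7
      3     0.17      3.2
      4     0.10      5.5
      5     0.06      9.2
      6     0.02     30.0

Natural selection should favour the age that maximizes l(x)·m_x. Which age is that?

Expected offspring if breeding at age x = l(x) × m_x:
  age 1: 0.48 × 1.2 = 0.576
  age 2: 0.32 × 1.7 = 0.544
  age 3: 0.17 × 3.2 = 0.544
  age 4: 0.10 × 5.5 = 0.550
  age 5: 0.06 × 9.2 = 0.552
  age 6: 0.02 × 30.0 = 0.600
Maximum at age 6 (0.600).

6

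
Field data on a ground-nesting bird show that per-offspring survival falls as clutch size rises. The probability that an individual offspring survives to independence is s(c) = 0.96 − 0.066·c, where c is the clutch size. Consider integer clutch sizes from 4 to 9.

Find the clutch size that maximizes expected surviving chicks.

Expected surviving chicks = c × s(c):
  c=4: 4 × 0.696 = 2.784
  c=5: 5 × 0.630 = 3.150
  c=6: 6 × 0.564 = 3.384
  c=7: 7 × 0.498 = 3.486
  c=8: 8 × 0.432 = 3.456
  c=9: 9 × 0.366 = 3.294
Maximum at c = 7 (3.486 surviving chicks).

7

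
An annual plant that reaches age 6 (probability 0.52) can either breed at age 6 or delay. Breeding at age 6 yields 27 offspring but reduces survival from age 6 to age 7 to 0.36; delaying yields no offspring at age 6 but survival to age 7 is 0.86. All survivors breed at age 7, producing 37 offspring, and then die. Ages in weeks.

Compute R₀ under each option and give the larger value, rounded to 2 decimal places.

breed at age 6: R₀ = 0.52 × (27 + 0.36 × 37) = 0.52 × 40.3200 = 20.9664
delay to age 7: R₀ = 0.52 × (0.86 × 37) = 0.52 × 31.8200 = 16.5464
Higher: breed at age 6 (20.9664).

20.97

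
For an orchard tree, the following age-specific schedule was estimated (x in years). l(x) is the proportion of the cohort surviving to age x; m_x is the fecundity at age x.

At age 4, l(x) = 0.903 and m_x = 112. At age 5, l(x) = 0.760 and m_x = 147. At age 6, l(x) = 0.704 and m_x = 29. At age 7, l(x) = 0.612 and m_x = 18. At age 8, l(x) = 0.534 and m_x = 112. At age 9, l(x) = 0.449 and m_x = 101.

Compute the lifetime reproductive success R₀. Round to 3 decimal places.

R₀ = Σ l(x) m_x:
  age 4: 0.903 × 112 = 101.1360
  age 5: 0.760 × 147 = 111.7200
  age 6: 0.704 × 29 = 20.4160
  age 7: 0.612 × 18 = 11.0160
  age 8: 0.534 × 112 = 59.8080
  age 9: 0.449 × 101 = 45.3490
R₀ = 101.1360 + 111.7200 + 20.4160 + 11.0160 + 59.8080 + 45.3490 = 349.4450

349.445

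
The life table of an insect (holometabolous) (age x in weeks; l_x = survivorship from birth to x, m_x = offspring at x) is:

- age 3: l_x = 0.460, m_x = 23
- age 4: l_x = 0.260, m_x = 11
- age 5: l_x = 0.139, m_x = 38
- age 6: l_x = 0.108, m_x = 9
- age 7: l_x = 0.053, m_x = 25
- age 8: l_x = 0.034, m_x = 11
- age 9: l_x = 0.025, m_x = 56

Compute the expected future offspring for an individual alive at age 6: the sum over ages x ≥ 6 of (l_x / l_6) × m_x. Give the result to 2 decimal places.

l_6 = 0.108. Conditional survival from age 6 to x is l_x / l_6.
  x=6: (0.108/0.108) × 9 = 9.0000
  x=7: (0.053/0.108) × 25 = 12.2685
  x=8: (0.034/0.108) × 11 = 3.4630
  x=9: (0.025/0.108) × 56 = 12.9630
Sum = 9.0000 + 12.2685 + 3.4630 + 12.9630 = 37.6944

37.69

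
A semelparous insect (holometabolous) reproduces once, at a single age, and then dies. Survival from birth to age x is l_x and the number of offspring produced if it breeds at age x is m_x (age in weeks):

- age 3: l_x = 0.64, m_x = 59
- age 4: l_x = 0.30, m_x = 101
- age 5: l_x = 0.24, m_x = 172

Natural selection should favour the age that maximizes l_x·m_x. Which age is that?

Expected offspring if breeding at age x = l_x × m_x:
  age 3: 0.64 × 59 = 37.760
  age 4: 0.30 × 101 = 30.300
  age 5: 0.24 × 172 = 41.280
Maximum at age 5 (41.280).

5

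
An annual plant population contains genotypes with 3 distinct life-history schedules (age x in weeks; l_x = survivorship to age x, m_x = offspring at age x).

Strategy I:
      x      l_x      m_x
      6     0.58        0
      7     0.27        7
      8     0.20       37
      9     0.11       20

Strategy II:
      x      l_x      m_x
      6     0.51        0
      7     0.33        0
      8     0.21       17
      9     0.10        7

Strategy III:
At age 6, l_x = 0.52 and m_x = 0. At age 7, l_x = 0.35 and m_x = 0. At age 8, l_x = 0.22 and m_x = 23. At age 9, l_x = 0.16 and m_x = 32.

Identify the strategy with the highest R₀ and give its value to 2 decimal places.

11.49

Strategy I: R₀ = 0.58×0 + 0.27×7 + 0.20×37 + 0.11×20 = 11.4900
Strategy II: R₀ = 0.51×0 + 0.33×0 + 0.21×17 + 0.10×7 = 4.2700
Strategy III: R₀ = 0.52×0 + 0.35×0 + 0.22×23 + 0.16×32 = 10.1800
Highest R₀: strategy I with 11.4900.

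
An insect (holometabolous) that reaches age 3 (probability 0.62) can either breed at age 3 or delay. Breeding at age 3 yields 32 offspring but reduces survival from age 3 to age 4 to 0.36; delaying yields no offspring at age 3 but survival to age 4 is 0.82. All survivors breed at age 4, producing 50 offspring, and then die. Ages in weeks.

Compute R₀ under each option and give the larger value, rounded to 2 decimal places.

31.00

breed at age 3: R₀ = 0.62 × (32 + 0.36 × 50) = 0.62 × 50.0000 = 31.0000
delay to age 4: R₀ = 0.62 × (0.82 × 50) = 0.62 × 41.0000 = 25.4200
Higher: breed at age 3 (31.0000).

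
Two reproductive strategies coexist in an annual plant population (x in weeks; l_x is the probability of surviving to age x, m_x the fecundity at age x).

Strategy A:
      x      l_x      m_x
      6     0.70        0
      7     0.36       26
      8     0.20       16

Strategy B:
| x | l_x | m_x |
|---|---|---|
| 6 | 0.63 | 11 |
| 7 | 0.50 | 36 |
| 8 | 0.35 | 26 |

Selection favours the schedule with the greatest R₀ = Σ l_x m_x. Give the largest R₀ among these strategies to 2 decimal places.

Strategy A: R₀ = 0.70×0 + 0.36×26 + 0.20×16 = 12.5600
Strategy B: R₀ = 0.63×11 + 0.50×36 + 0.35×26 = 34.0300
Highest R₀: strategy B with 34.0300.

34.03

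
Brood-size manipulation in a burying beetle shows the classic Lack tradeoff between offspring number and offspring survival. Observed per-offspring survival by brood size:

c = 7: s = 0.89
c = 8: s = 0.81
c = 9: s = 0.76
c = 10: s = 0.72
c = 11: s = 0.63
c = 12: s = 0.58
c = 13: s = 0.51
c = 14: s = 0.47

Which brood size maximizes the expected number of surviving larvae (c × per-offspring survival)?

10

Expected surviving larvae = c × s(c):
  c=7: 7 × 0.89 = 6.230
  c=8: 8 × 0.81 = 6.480
  c=9: 9 × 0.76 = 6.840
  c=10: 10 × 0.72 = 7.200
  c=11: 11 × 0.63 = 6.930
  c=12: 12 × 0.58 = 6.960
  c=13: 13 × 0.51 = 6.630
  c=14: 14 × 0.47 = 6.580
Maximum at c = 10 (7.200 surviving larvae).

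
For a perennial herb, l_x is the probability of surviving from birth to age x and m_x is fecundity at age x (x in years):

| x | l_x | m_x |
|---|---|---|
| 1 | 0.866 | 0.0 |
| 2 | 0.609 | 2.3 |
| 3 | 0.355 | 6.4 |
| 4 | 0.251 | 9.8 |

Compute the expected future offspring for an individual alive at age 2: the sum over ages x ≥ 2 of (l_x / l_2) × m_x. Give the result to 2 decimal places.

10.07

l_2 = 0.609. Conditional survival from age 2 to x is l_x / l_2.
  x=2: (0.609/0.609) × 2.3 = 2.3000
  x=3: (0.355/0.609) × 6.4 = 3.7307
  x=4: (0.251/0.609) × 9.8 = 4.0391
Sum = 2.3000 + 3.7307 + 4.0391 = 10.0698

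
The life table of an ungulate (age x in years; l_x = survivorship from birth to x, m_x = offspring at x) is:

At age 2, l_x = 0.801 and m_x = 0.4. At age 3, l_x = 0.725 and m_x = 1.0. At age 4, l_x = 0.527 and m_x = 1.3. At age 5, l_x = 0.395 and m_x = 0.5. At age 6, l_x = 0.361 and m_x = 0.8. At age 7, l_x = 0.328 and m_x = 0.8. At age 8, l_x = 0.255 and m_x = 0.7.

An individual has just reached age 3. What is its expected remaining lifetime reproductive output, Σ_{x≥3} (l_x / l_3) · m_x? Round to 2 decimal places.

l_3 = 0.725. Conditional survival from age 3 to x is l_x / l_3.
  x=3: (0.725/0.725) × 1.0 = 1.0000
  x=4: (0.527/0.725) × 1.3 = 0.9450
  x=5: (0.395/0.725) × 0.5 = 0.2724
  x=6: (0.361/0.725) × 0.8 = 0.3983
  x=7: (0.328/0.725) × 0.8 = 0.3619
  x=8: (0.255/0.725) × 0.7 = 0.2462
Sum = 1.0000 + 0.9450 + 0.2724 + 0.3983 + 0.3619 + 0.2462 = 3.2239

3.22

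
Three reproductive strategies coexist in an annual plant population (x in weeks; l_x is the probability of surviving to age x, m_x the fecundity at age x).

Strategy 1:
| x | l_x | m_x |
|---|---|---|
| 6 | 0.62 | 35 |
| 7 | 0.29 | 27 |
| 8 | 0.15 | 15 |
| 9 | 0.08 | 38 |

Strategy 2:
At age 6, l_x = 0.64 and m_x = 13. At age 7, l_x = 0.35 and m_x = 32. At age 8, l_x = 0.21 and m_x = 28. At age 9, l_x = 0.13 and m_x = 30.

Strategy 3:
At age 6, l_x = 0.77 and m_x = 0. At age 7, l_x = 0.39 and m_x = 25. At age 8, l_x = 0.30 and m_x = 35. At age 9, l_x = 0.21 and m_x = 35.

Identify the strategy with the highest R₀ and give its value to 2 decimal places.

Strategy 1: R₀ = 0.62×35 + 0.29×27 + 0.15×15 + 0.08×38 = 34.8200
Strategy 2: R₀ = 0.64×13 + 0.35×32 + 0.21×28 + 0.13×30 = 29.3000
Strategy 3: R₀ = 0.77×0 + 0.39×25 + 0.30×35 + 0.21×35 = 27.6000
Highest R₀: strategy 1 with 34.8200.

34.82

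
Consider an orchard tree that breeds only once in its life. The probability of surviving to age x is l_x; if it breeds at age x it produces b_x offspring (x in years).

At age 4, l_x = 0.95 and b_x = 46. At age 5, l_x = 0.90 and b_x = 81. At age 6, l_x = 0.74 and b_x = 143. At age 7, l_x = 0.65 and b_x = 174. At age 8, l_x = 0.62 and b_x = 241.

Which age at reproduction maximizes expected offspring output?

Expected offspring if breeding at age x = l_x × b_x:
  age 4: 0.95 × 46 = 43.700
  age 5: 0.90 × 81 = 72.900
  age 6: 0.74 × 143 = 105.820
  age 7: 0.65 × 174 = 113.100
  age 8: 0.62 × 241 = 149.420
Maximum at age 8 (149.420).

8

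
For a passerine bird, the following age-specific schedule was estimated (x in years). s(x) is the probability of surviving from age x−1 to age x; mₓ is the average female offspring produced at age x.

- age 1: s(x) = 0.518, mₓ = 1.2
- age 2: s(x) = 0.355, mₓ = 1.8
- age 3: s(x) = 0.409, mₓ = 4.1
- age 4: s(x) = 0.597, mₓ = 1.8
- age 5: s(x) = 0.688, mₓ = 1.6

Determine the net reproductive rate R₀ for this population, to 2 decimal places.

1.39

Survivorship from birth: l_x = s_1·s_2·…·s_x.
  l_1 = 0.51800
  l_2 = 0.18389
  l_3 = 0.07521
  l_4 = 0.04490
  l_5 = 0.03089
R₀ = Σ l_x mₓ:
  age 1: 0.51800 × 1.2 = 0.6216
  age 2: 0.18389 × 1.8 = 0.3310
  age 3: 0.07521 × 4.1 = 0.3084
  age 4: 0.04490 × 1.8 = 0.0808
  age 5: 0.03089 × 1.6 = 0.0494
R₀ = 0.6216 + 0.3310 + 0.3084 + 0.0808 + 0.0494 = 1.3912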